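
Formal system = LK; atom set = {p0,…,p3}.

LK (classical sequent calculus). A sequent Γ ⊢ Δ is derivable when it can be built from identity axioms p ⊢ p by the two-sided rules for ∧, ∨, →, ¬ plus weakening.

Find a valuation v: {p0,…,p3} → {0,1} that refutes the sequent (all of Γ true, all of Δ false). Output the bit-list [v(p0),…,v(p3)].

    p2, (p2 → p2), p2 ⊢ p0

Search for a countermodel by truth-table:
  v=0000: Γ:[p2=F, (p2 → p2)=T, p2=F] Δ:[p0=F] refutes=False
  v=0001: Γ:[p2=F, (p2 → p2)=T, p2=F] Δ:[p0=F] refutes=False
  v=0010: Γ:[p2=T, (p2 → p2)=T, p2=T] Δ:[p0=F] refutes=True  ← countermodel

Result: [0, 0, 1, 0]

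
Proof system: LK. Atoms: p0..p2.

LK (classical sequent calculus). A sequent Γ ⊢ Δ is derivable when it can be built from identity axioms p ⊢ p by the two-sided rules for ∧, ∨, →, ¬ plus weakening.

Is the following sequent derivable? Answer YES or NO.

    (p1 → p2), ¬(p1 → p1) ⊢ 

Proof tree:
[¬L] (p1 → p2), ¬(p1 → p1) ⊢ 
  [→R] (p1 → p2) ⊢ (p1 → p1)
    [→L] p1, (p1 → p2) ⊢ p1
      [Ax] p1 ⊢ p1
      [WL] p1, p2 ⊢ p1
        [Ax] p1 ⊢ p1

Result: YES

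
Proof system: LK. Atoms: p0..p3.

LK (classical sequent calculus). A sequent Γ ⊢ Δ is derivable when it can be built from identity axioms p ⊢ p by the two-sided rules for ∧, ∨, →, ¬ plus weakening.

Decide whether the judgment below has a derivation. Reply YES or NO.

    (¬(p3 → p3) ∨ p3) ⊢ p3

Derivation trace:
[∨L] (¬(p3 → p3) ∨ p3) ⊢ p3
  [¬L] ¬(p3 → p3) ⊢ 
    [→R]  ⊢ (p3 → p3)
      [Ax] p3 ⊢ p3
  [Ax] p3 ⊢ p3

Result: YES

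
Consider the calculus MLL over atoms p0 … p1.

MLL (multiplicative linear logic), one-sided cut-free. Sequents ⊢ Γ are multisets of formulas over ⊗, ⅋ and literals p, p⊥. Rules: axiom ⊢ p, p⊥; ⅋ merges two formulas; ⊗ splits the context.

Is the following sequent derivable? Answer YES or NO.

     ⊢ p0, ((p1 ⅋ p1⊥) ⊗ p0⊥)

Derivation trace:
[⊗]  ⊢ p0, ((p1 ⅋ p1⊥) ⊗ p0⊥)
  [⅋]  ⊢ (p1 ⅋ p1⊥)
    [Ax]  ⊢ p1, p1⊥
  [Ax]  ⊢ p0, p0⊥

Result: YES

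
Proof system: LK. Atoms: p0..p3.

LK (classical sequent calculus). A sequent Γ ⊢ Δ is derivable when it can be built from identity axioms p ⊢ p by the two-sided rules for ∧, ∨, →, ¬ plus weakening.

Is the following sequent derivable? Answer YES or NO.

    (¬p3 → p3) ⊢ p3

Derivation (root first):
[→L] (¬p3 → p3) ⊢ p3
  [¬R]  ⊢ p3, ¬p3
    [Ax] p3 ⊢ p3
  [Ax] p3 ⊢ p3

Result: YES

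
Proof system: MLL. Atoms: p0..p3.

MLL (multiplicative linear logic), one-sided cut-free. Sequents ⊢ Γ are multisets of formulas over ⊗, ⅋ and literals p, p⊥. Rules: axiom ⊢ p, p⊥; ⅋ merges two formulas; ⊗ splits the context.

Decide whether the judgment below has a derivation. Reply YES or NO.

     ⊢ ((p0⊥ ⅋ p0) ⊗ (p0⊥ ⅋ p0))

Proof tree:
[⊗]  ⊢ ((p0⊥ ⅋ p0) ⊗ (p0⊥ ⅋ p0))
  [⅋]  ⊢ (p0⊥ ⅋ p0)
    [Ax]  ⊢ p0, p0⊥
  [⅋]  ⊢ (p0⊥ ⅋ p0)
    [Ax]  ⊢ p0, p0⊥

Result: YES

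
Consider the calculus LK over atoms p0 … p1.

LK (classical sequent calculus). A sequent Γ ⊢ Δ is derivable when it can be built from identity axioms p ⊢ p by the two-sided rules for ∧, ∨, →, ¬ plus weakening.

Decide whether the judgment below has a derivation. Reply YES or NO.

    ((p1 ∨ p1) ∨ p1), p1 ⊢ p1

Derivation (root first):
[WL] ((p1 ∨ p1) ∨ p1), p1 ⊢ p1
  [∨L] ((p1 ∨ p1) ∨ p1) ⊢ p1
    [∨L] (p1 ∨ p1) ⊢ p1
      [Ax] p1 ⊢ p1
      [Ax] p1 ⊢ p1
    [Ax] p1 ⊢ p1

Result: YES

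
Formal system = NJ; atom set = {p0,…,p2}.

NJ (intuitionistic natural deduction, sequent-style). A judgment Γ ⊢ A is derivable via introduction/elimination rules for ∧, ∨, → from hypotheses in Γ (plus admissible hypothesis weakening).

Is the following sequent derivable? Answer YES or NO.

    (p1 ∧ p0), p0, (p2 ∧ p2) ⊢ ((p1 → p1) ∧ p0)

Derivation (root first):
[Wk] (p1 ∧ p0), p0, (p2 ∧ p2) ⊢ ((p1 → p1) ∧ p0)
  [∧I] (p1 ∧ p0), p0 ⊢ ((p1 → p1) ∧ p0)
    [→I]  ⊢ (p1 → p1)
      [Ax] p1 ⊢ p1
    [Wk] p0, p0, (p1 ∧ p0) ⊢ p0
      [Wk] p0, p0 ⊢ p0
        [Ax] p0 ⊢ p0

Result: YES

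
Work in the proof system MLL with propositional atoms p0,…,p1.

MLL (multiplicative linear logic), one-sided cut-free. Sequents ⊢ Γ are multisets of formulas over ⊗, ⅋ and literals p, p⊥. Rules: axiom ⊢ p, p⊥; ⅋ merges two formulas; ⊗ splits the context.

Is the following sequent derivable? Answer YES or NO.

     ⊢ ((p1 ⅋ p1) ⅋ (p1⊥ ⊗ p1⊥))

Proof tree:
[⅋]  ⊢ ((p1 ⅋ p1) ⅋ (p1⊥ ⊗ p1⊥))
  [⅋]  ⊢ (p1⊥ ⊗ p1⊥), (p1 ⅋ p1)
    [⊗]  ⊢ p1, p1, (p1⊥ ⊗ p1⊥)
      [Ax]  ⊢ p1, p1⊥
      [Ax]  ⊢ p1, p1⊥

Result: YES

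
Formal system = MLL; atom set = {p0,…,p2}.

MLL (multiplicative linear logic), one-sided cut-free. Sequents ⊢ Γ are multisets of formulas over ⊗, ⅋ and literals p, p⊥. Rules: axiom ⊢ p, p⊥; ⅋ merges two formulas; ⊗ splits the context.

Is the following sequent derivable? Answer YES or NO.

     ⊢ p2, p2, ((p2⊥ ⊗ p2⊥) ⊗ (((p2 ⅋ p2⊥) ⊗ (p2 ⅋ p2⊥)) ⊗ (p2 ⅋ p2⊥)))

Proof tree:
[⊗]  ⊢ p2, p2, ((p2⊥ ⊗ p2⊥) ⊗ (((p2 ⅋ p2⊥) ⊗ (p2 ⅋ p2⊥)) ⊗ (p2 ⅋ p2⊥)))
  [⊗]  ⊢ p2, p2, (p2⊥ ⊗ p2⊥)
    [Ax]  ⊢ p2, p2⊥
    [Ax]  ⊢ p2, p2⊥
  [⊗]  ⊢ (((p2 ⅋ p2⊥) ⊗ (p2 ⅋ p2⊥)) ⊗ (p2 ⅋ p2⊥))
    [⊗]  ⊢ ((p2 ⅋ p2⊥) ⊗ (p2 ⅋ p2⊥))
      [⅋]  ⊢ (p2 ⅋ p2⊥)
        [Ax]  ⊢ p2, p2⊥
      [⅋]  ⊢ (p2 ⅋ p2⊥)
        [Ax]  ⊢ p2, p2⊥
    [⅋]  ⊢ (p2 ⅋ p2⊥)
      [Ax]  ⊢ p2, p2⊥

Result: YES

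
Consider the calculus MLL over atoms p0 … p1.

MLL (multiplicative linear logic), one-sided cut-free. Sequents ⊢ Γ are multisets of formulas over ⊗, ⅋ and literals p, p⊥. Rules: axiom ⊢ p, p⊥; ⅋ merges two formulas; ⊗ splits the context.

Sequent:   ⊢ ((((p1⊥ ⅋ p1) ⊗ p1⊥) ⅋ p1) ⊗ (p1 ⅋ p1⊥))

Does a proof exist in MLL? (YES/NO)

Derivation trace:
[⊗]  ⊢ ((((p1⊥ ⅋ p1) ⊗ p1⊥) ⅋ p1) ⊗ (p1 ⅋ p1⊥))
  [⅋]  ⊢ (((p1⊥ ⅋ p1) ⊗ p1⊥) ⅋ p1)
    [⊗]  ⊢ p1, ((p1⊥ ⅋ p1) ⊗ p1⊥)
      [⅋]  ⊢ (p1⊥ ⅋ p1)
        [Ax]  ⊢ p1, p1⊥
      [Ax]  ⊢ p1, p1⊥
  [⅋]  ⊢ (p1 ⅋ p1⊥)
    [Ax]  ⊢ p1, p1⊥

Result: YES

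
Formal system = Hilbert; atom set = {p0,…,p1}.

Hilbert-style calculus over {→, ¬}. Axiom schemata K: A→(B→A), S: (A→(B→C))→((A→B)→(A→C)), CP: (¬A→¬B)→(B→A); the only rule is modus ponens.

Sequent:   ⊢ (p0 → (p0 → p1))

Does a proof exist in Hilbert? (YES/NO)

Truth-table refutation:
  v=00: Γ:[] Δ:[(p0 → (p0 → p1))=T] refutes=False
  v=01: Γ:[] Δ:[(p0 → (p0 → p1))=T] refutes=False
  v=10: Γ:[] Δ:[(p0 → (p0 → p1))=F] refutes=True  ← countermodel

Result: NO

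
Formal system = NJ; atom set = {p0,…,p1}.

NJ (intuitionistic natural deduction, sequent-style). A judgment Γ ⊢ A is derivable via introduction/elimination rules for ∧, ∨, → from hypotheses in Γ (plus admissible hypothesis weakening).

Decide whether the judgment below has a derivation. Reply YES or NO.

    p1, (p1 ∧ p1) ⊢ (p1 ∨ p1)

Proof tree:
[Wk] p1, (p1 ∧ p1) ⊢ (p1 ∨ p1)
  [∨I₂] p1 ⊢ (p1 ∨ p1)
    [Ax] p1 ⊢ p1

Result: YES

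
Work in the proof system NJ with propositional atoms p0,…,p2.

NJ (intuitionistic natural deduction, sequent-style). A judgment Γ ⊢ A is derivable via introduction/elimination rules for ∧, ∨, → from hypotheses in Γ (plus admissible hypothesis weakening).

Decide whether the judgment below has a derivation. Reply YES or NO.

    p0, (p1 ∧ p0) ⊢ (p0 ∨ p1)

Derivation trace:
[Wk] p0, (p1 ∧ p0) ⊢ (p0 ∨ p1)
  [∨I₁] p0 ⊢ (p0 ∨ p1)
    [Ax] p0 ⊢ p0

Result: YES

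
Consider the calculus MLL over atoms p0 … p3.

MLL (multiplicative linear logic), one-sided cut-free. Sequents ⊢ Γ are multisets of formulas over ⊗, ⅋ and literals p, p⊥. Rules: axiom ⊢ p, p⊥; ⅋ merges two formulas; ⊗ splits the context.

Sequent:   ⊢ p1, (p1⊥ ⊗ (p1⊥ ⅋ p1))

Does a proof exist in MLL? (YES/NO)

Proof tree:
[⊗]  ⊢ p1, (p1⊥ ⊗ (p1⊥ ⅋ p1))
  [Ax]  ⊢ p1, p1⊥
  [⅋]  ⊢ (p1⊥ ⅋ p1)
    [Ax]  ⊢ p1, p1⊥

Result: YES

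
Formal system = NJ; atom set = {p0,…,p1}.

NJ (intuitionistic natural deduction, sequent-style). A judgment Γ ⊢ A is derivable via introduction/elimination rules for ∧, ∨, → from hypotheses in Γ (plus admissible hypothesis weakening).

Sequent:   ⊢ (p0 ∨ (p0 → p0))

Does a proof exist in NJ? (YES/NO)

Derivation trace:
[∨I₂]  ⊢ (p0 ∨ (p0 → p0))
  [→I]  ⊢ (p0 → p0)
    [Ax] p0 ⊢ p0

Result: YES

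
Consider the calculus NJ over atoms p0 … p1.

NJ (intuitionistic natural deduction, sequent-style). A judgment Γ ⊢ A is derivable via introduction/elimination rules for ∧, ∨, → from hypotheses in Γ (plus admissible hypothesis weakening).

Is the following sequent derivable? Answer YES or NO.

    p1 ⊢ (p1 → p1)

Proof tree:
[→I] p1 ⊢ (p1 → p1)
  [Wk] p1, p1 ⊢ p1
    [Ax] p1 ⊢ p1

Result: YES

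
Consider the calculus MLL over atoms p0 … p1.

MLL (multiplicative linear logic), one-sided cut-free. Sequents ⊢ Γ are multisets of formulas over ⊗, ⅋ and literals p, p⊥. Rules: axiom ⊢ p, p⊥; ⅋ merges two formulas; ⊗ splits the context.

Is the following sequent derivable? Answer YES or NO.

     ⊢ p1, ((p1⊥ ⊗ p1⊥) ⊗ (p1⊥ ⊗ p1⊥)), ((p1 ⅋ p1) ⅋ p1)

Derivation (root first):
[⅋]  ⊢ p1, ((p1⊥ ⊗ p1⊥) ⊗ (p1⊥ ⊗ p1⊥)), ((p1 ⅋ p1) ⅋ p1)
  [⅋]  ⊢ p1, p1, ((p1⊥ ⊗ p1⊥) ⊗ (p1⊥ ⊗ p1⊥)), (p1 ⅋ p1)
    [⊗]  ⊢ p1, p1, p1, p1, ((p1⊥ ⊗ p1⊥) ⊗ (p1⊥ ⊗ p1⊥))
      [⊗]  ⊢ p1, p1, (p1⊥ ⊗ p1⊥)
        [Ax]  ⊢ p1, p1⊥
        [Ax]  ⊢ p1, p1⊥
      [⊗]  ⊢ p1, p1, (p1⊥ ⊗ p1⊥)
        [Ax]  ⊢ p1, p1⊥
        [Ax]  ⊢ p1, p1⊥

Result: YES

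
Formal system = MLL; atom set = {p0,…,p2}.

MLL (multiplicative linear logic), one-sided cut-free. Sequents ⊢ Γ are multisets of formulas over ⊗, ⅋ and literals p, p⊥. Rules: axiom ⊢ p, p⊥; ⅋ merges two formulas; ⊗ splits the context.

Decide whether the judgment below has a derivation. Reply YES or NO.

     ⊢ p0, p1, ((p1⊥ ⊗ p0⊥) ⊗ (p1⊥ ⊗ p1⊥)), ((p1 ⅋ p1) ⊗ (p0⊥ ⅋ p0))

Derivation (root first):
[⊗]  ⊢ p0, p1, ((p1⊥ ⊗ p0⊥) ⊗ (p1⊥ ⊗ p1⊥)), ((p1 ⅋ p1) ⊗ (p0⊥ ⅋ p0))
  [⅋]  ⊢ p0, p1, ((p1⊥ ⊗ p0⊥) ⊗ (p1⊥ ⊗ p1⊥)), (p1 ⅋ p1)
    [⊗]  ⊢ p1, p0, p1, p1, ((p1⊥ ⊗ p0⊥) ⊗ (p1⊥ ⊗ p1⊥))
      [⊗]  ⊢ p1, p0, (p1⊥ ⊗ p0⊥)
        [Ax]  ⊢ p1, p1⊥
        [Ax]  ⊢ p0, p0⊥
      [⊗]  ⊢ p1, p1, (p1⊥ ⊗ p1⊥)
        [Ax]  ⊢ p1, p1⊥
        [Ax]  ⊢ p1, p1⊥
  [⅋]  ⊢ (p0⊥ ⅋ p0)
    [Ax]  ⊢ p0, p0⊥

Result: YES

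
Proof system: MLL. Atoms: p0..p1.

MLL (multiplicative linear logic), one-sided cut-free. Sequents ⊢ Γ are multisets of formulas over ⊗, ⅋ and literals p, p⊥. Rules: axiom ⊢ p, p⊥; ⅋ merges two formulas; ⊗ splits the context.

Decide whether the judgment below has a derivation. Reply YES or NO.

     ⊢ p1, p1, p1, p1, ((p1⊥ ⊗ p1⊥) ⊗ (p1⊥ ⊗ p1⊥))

Derivation (root first):
[⊗]  ⊢ p1, p1, p1, p1, ((p1⊥ ⊗ p1⊥) ⊗ (p1⊥ ⊗ p1⊥))
  [⊗]  ⊢ p1, p1, (p1⊥ ⊗ p1⊥)
    [Ax]  ⊢ p1, p1⊥
    [Ax]  ⊢ p1, p1⊥
  [⊗]  ⊢ p1, p1, (p1⊥ ⊗ p1⊥)
    [Ax]  ⊢ p1, p1⊥
    [Ax]  ⊢ p1, p1⊥

Result: YES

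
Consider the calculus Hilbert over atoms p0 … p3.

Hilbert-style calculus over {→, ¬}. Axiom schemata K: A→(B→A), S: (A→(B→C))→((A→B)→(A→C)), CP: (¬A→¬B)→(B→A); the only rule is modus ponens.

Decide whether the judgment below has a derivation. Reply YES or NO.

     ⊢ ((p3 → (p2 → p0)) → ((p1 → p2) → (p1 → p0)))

Enumerate valuations to refute Γ ⊢ Δ:
  v=0000: Γ:[] Δ:[((p3 → (p2 → p0)) → ((p1 → p2) → (p1 → p0)))=T] refutes=False
  v=0001: Γ:[] Δ:[((p3 → (p2 → p0)) → ((p1 → p2) → (p1 → p0)))=T] refutes=False
  v=0010: Γ:[] Δ:[((p3 → (p2 → p0)) → ((p1 → p2) → (p1 → p0)))=T] refutes=False
  v=0011: Γ:[] Δ:[((p3 → (p2 → p0)) → ((p1 → p2) → (p1 → p0)))=T] refutes=False
  v=0100: Γ:[] Δ:[((p3 → (p2 → p0)) → ((p1 → p2) → (p1 → p0)))=T] refutes=False
  v=0101: Γ:[] Δ:[((p3 → (p2 → p0)) → ((p1 → p2) → (p1 → p0)))=T] refutes=False
  v=0110: Γ:[] Δ:[((p3 → (p2 → p0)) → ((p1 → p2) → (p1 → p0)))=F] refutes=True  ← countermodel

Result: NO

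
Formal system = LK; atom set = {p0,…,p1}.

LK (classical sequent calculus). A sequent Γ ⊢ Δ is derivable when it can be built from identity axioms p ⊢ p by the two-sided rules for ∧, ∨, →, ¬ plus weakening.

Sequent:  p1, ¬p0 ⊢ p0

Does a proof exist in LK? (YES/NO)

Search for a countermodel by truth-table:
  v=00: Γ:[p1=F, ¬p0=T] Δ:[p0=F] refutes=False
  v=01: Γ:[p1=T, ¬p0=T] Δ:[p0=F] refutes=True  ← countermodel

Result: NO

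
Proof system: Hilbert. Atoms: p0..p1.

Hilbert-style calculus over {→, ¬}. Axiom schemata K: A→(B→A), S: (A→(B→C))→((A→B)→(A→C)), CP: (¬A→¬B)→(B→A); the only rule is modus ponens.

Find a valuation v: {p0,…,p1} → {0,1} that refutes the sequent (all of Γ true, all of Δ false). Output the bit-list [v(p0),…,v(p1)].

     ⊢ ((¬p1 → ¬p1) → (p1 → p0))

Truth-table refutation:
  v=00: Γ:[] Δ:[((¬p1 → ¬p1) → (p1 → p0))=T] refutes=False
  v=01: Γ:[] Δ:[((¬p1 → ¬p1) → (p1 → p0))=F] refutes=True  ← countermodel

Result: [0, 1]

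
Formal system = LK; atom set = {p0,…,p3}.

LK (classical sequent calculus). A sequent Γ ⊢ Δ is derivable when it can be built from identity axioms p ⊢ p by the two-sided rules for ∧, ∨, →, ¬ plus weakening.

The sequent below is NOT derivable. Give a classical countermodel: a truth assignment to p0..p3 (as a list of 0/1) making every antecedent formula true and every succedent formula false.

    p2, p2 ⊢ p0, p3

Search for a countermodel by truth-table:
  v=0000: Γ:[p2=F, p2=F] Δ:[p0=F, p3=F] refutes=False
  v=0001: Γ:[p2=F, p2=F] Δ:[p0=F, p3=T] refutes=False
  v=0010: Γ:[p2=T, p2=T] Δ:[p0=F, p3=F] refutes=True  ← countermodel

Result: [0, 0, 1, 0]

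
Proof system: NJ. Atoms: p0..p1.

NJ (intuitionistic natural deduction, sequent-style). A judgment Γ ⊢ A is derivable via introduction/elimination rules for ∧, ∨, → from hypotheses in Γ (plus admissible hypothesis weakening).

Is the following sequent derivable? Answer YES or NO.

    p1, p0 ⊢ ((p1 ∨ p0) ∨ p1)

Derivation (root first):
[∨I₁] p1, p0 ⊢ ((p1 ∨ p0) ∨ p1)
  [Wk] p1, p0 ⊢ (p1 ∨ p0)
    [∨I₁] p1 ⊢ (p1 ∨ p0)
      [Ax] p1 ⊢ p1

Result: YES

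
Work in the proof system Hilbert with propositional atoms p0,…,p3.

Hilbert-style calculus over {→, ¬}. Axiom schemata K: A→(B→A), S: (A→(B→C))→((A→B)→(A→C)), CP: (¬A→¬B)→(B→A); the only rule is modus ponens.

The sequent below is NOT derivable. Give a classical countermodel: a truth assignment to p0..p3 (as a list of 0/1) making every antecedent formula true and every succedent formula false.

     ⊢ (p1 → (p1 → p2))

Truth-table refutation:
  v=0000: Γ:[] Δ:[(p1 → (p1 → p2))=T] refutes=False
  v=0001: Γ:[] Δ:[(p1 → (p1 → p2))=T] refutes=False
  v=0010: Γ:[] Δ:[(p1 → (p1 → p2))=T] refutes=False
  v=0011: Γ:[] Δ:[(p1 → (p1 → p2))=T] refutes=False
  v=0100: Γ:[] Δ:[(p1 → (p1 → p2))=F] refutes=True  ← countermodel

Result: [0, 1, 0, 0]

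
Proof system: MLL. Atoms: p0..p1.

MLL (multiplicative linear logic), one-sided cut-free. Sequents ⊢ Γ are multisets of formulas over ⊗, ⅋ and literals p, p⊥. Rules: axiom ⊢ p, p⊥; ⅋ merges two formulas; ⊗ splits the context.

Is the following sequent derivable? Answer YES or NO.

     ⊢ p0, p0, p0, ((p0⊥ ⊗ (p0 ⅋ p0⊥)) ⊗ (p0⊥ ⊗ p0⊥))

Derivation trace:
[⊗]  ⊢ p0, p0, p0, ((p0⊥ ⊗ (p0 ⅋ p0⊥)) ⊗ (p0⊥ ⊗ p0⊥))
  [⊗]  ⊢ p0, (p0⊥ ⊗ (p0 ⅋ p0⊥))
    [Ax]  ⊢ p0, p0⊥
    [⅋]  ⊢ (p0 ⅋ p0⊥)
      [Ax]  ⊢ p0, p0⊥
  [⊗]  ⊢ p0, p0, (p0⊥ ⊗ p0⊥)
    [Ax]  ⊢ p0, p0⊥
    [Ax]  ⊢ p0, p0⊥

Result: YES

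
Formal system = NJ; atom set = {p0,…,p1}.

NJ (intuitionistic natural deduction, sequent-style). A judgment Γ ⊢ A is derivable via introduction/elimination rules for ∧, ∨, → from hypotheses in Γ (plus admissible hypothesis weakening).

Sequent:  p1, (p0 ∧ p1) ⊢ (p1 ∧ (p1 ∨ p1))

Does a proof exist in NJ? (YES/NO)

Derivation (root first):
[∧I] p1, (p0 ∧ p1) ⊢ (p1 ∧ (p1 ∨ p1))
  [Wk] p1, (p0 ∧ p1) ⊢ p1
    [Ax] p1 ⊢ p1
  [∨I₁] p1 ⊢ (p1 ∨ p1)
    [Ax] p1 ⊢ p1

Result: YES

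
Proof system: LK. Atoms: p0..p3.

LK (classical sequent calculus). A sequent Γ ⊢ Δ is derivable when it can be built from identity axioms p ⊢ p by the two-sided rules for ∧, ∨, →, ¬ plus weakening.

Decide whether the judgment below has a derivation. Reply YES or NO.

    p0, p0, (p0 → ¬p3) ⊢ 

Search for a countermodel by truth-table:
  v=0000: Γ:[p0=F, p0=F, (p0 → ¬p3)=T] Δ:[] refutes=False
  v=0001: Γ:[p0=F, p0=F, (p0 → ¬p3)=T] Δ:[] refutes=False
  v=0010: Γ:[p0=F, p0=F, (p0 → ¬p3)=T] Δ:[] refutes=False
  v=0011: Γ:[p0=F, p0=F, (p0 → ¬p3)=T] Δ:[] refutes=False
  v=0100: Γ:[p0=F, p0=F, (p0 → ¬p3)=T] Δ:[] refutes=False
  v=0101: Γ:[p0=F, p0=F, (p0 → ¬p3)=T] Δ:[] refutes=False
  v=0110: Γ:[p0=F, p0=F, (p0 → ¬p3)=T] Δ:[] refutes=False
  v=0111: Γ:[p0=F, p0=F, (p0 → ¬p3)=T] Δ:[] refutes=False
  v=1000: Γ:[p0=T, p0=T, (p0 → ¬p3)=T] Δ:[] refutes=True  ← countermodel

Result: NO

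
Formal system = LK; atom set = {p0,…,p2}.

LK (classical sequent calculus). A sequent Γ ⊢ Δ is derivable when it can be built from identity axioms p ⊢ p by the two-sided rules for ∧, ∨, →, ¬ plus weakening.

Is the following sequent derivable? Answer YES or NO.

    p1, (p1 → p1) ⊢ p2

Search for a countermodel by truth-table:
  v=000: Γ:[p1=F, (p1 → p1)=T] Δ:[p2=F] refutes=False
  v=001: Γ:[p1=F, (p1 → p1)=T] Δ:[p2=T] refutes=False
  v=010: Γ:[p1=T, (p1 → p1)=T] Δ:[p2=F] refutes=True  ← countermodel

Result: NO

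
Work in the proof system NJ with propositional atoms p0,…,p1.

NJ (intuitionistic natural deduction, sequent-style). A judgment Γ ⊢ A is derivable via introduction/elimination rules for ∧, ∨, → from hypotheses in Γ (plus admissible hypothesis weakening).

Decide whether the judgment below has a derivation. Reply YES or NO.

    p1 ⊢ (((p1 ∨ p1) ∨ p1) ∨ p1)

Derivation (root first):
[∨I₁] p1 ⊢ (((p1 ∨ p1) ∨ p1) ∨ p1)
  [∨I₁] p1 ⊢ ((p1 ∨ p1) ∨ p1)
    [∨I₂] p1 ⊢ (p1 ∨ p1)
      [Ax] p1 ⊢ p1

Result: YES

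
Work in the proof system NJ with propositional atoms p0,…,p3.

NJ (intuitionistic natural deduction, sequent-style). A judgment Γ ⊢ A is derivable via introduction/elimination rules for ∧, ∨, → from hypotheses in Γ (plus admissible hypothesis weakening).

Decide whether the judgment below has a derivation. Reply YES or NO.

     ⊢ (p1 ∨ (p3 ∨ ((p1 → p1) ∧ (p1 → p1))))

Derivation (root first):
[∨I₂]  ⊢ (p1 ∨ (p3 ∨ ((p1 → p1) ∧ (p1 → p1))))
  [∨I₂]  ⊢ (p3 ∨ ((p1 → p1) ∧ (p1 → p1)))
    [∧I]  ⊢ ((p1 → p1) ∧ (p1 → p1))
      [→I]  ⊢ (p1 → p1)
        [Ax] p1 ⊢ p1
      [→I]  ⊢ (p1 → p1)
        [Ax] p1 ⊢ p1

Result: YES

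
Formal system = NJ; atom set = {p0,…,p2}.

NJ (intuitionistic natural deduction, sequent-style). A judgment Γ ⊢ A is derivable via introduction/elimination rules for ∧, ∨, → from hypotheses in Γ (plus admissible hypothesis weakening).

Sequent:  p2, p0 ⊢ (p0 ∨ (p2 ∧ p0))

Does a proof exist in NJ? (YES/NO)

Derivation (root first):
[∨I₂] p2, p0 ⊢ (p0 ∨ (p2 ∧ p0))
  [∧I] p2, p0 ⊢ (p2 ∧ p0)
    [Ax] p2 ⊢ p2
    [Ax] p0 ⊢ p0

Result: YES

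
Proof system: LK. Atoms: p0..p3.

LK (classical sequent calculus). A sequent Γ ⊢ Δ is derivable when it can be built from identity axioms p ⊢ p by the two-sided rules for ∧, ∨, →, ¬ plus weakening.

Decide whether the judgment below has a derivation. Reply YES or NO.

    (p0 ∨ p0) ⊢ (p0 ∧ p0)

Derivation (root first):
[∨L] (p0 ∨ p0) ⊢ (p0 ∧ p0)
  [∧R] p0 ⊢ (p0 ∧ p0)
    [Ax] p0 ⊢ p0
    [Ax] p0 ⊢ p0
  [∧R] p0 ⊢ (p0 ∧ p0)
    [Ax] p0 ⊢ p0
    [Ax] p0 ⊢ p0

Result: YES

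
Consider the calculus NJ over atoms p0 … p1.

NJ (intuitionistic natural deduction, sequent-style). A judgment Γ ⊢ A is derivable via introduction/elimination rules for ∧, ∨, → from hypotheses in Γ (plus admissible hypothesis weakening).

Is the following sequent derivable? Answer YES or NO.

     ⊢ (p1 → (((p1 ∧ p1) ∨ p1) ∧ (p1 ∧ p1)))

Proof tree:
[→I]  ⊢ (p1 → (((p1 ∧ p1) ∨ p1) ∧ (p1 ∧ p1)))
  [∧I] p1 ⊢ (((p1 ∧ p1) ∨ p1) ∧ (p1 ∧ p1))
    [∨I₁] p1 ⊢ ((p1 ∧ p1) ∨ p1)
      [∧I] p1 ⊢ (p1 ∧ p1)
        [Ax] p1 ⊢ p1
        [Ax] p1 ⊢ p1
    [∧I] p1 ⊢ (p1 ∧ p1)
      [Ax] p1 ⊢ p1
      [Ax] p1 ⊢ p1

Result: YES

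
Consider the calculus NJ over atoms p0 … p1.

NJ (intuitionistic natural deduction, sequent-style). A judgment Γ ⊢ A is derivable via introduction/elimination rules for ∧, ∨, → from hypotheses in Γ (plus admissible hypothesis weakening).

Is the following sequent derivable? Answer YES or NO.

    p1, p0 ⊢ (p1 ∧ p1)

Derivation (root first):
[∧I] p1, p0 ⊢ (p1 ∧ p1)
  [Ax] p1 ⊢ p1
  [Wk] p1, p0 ⊢ p1
    [Ax] p1 ⊢ p1

Result: YES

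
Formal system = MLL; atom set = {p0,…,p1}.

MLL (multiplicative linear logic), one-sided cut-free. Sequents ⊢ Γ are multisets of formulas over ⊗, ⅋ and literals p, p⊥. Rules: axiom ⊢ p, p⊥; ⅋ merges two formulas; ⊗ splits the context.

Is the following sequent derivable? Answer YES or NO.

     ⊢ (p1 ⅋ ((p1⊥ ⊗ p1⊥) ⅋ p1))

Proof tree:
[⅋]  ⊢ (p1 ⅋ ((p1⊥ ⊗ p1⊥) ⅋ p1))
  [⅋]  ⊢ p1, ((p1⊥ ⊗ p1⊥) ⅋ p1)
    [⊗]  ⊢ p1, p1, (p1⊥ ⊗ p1⊥)
      [Ax]  ⊢ p1, p1⊥
      [Ax]  ⊢ p1, p1⊥

Result: YES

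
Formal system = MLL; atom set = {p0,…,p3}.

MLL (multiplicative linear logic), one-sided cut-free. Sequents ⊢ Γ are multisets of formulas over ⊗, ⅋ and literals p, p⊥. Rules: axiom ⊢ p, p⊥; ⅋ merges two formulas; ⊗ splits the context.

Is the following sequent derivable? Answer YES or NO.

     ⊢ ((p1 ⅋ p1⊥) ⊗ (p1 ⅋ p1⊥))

Derivation (root first):
[⊗]  ⊢ ((p1 ⅋ p1⊥) ⊗ (p1 ⅋ p1⊥))
  [⅋]  ⊢ (p1 ⅋ p1⊥)
    [Ax]  ⊢ p1, p1⊥
  [⅋]  ⊢ (p1 ⅋ p1⊥)
    [Ax]  ⊢ p1, p1⊥

Result: YES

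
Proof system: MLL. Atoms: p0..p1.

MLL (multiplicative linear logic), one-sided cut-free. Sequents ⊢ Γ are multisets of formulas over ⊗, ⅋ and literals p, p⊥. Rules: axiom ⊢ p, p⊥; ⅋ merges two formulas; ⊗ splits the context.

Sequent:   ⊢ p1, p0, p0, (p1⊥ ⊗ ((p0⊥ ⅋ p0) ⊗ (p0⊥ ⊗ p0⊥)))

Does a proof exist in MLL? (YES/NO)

Proof tree:
[⊗]  ⊢ p1, p0, p0, (p1⊥ ⊗ ((p0⊥ ⅋ p0) ⊗ (p0⊥ ⊗ p0⊥)))
  [Ax]  ⊢ p1, p1⊥
  [⊗]  ⊢ p0, p0, ((p0⊥ ⅋ p0) ⊗ (p0⊥ ⊗ p0⊥))
    [⅋]  ⊢ (p0⊥ ⅋ p0)
      [Ax]  ⊢ p0, p0⊥
    [⊗]  ⊢ p0, p0, (p0⊥ ⊗ p0⊥)
      [Ax]  ⊢ p0, p0⊥
      [Ax]  ⊢ p0, p0⊥

Result: YES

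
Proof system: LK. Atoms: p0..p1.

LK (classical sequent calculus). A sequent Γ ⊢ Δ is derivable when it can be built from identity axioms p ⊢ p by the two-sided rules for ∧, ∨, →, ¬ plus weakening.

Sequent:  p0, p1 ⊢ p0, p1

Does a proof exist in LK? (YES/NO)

Derivation (root first):
[WR] p0, p1 ⊢ p0, p1
  [WL] p0, p1 ⊢ p0
    [Ax] p0 ⊢ p0

Result: YES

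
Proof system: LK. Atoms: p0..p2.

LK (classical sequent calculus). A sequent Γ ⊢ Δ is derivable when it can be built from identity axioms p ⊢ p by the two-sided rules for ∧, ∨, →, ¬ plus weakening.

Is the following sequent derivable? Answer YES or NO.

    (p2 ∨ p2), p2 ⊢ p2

Derivation trace:
[WL] (p2 ∨ p2), p2 ⊢ p2
  [∨L] (p2 ∨ p2) ⊢ p2
    [Ax] p2 ⊢ p2
    [Ax] p2 ⊢ p2

Result: YES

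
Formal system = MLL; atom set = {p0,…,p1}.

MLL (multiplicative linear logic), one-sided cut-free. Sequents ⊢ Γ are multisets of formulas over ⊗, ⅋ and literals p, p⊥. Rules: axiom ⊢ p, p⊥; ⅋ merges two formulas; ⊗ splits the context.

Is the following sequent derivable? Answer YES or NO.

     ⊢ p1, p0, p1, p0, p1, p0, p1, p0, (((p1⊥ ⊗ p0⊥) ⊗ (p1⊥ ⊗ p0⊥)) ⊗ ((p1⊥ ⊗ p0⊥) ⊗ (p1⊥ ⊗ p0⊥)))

Derivation trace:
[⊗]  ⊢ p1, p0, p1, p0, p1, p0, p1, p0, (((p1⊥ ⊗ p0⊥) ⊗ (p1⊥ ⊗ p0⊥)) ⊗ ((p1⊥ ⊗ p0⊥) ⊗ (p1⊥ ⊗ p0⊥)))
  [⊗]  ⊢ p1, p0, p1, p0, ((p1⊥ ⊗ p0⊥) ⊗ (p1⊥ ⊗ p0⊥))
    [⊗]  ⊢ p1, p0, (p1⊥ ⊗ p0⊥)
      [Ax]  ⊢ p1, p1⊥
      [Ax]  ⊢ p0, p0⊥
    [⊗]  ⊢ p1, p0, (p1⊥ ⊗ p0⊥)
      [Ax]  ⊢ p1, p1⊥
      [Ax]  ⊢ p0, p0⊥
  [⊗]  ⊢ p1, p0, p1, p0, ((p1⊥ ⊗ p0⊥) ⊗ (p1⊥ ⊗ p0⊥))
    [⊗]  ⊢ p1, p0, (p1⊥ ⊗ p0⊥)
      [Ax]  ⊢ p1, p1⊥
      [Ax]  ⊢ p0, p0⊥
    [⊗]  ⊢ p1, p0, (p1⊥ ⊗ p0⊥)
      [Ax]  ⊢ p1, p1⊥
      [Ax]  ⊢ p0, p0⊥

Result: YES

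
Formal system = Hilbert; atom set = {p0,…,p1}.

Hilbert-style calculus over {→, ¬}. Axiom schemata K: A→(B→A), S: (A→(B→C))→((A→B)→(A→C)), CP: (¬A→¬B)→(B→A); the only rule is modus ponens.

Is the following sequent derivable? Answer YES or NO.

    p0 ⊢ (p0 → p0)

Derivation trace:
[MP] p0 ⊢ (p0 → p0)
  [K]  ⊢ (p0 → (p0 → p0))
  [MP] p0 ⊢ p0
    [MP] p0 ⊢ (p0 → p0)
      [K]  ⊢ (p0 → (p0 → p0))
      [Hyp] p0 ⊢ p0
    [MP] p0 ⊢ p0
      [MP] p0 ⊢ (p0 → p0)
        [K]  ⊢ (p0 → (p0 → p0))
        [Hyp] p0 ⊢ p0
      [Hyp] p0 ⊢ p0

Result: YES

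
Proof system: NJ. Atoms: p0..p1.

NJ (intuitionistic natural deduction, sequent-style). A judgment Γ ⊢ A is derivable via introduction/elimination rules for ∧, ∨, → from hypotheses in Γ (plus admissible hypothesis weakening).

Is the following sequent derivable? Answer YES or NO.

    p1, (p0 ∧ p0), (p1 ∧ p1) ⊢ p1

Derivation (root first):
[Wk] p1, (p0 ∧ p0), (p1 ∧ p1) ⊢ p1
  [Wk] p1, (p0 ∧ p0) ⊢ p1
    [Ax] p1 ⊢ p1

Result: YES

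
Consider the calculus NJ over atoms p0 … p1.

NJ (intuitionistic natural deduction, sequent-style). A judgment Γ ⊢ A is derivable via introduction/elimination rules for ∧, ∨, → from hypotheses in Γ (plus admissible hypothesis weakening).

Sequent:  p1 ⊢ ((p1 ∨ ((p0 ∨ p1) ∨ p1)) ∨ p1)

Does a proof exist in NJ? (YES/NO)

Derivation trace:
[∨I₁] p1 ⊢ ((p1 ∨ ((p0 ∨ p1) ∨ p1)) ∨ p1)
  [∨I₂] p1 ⊢ (p1 ∨ ((p0 ∨ p1) ∨ p1))
    [∨I₁] p1 ⊢ ((p0 ∨ p1) ∨ p1)
      [∨I₂] p1 ⊢ (p0 ∨ p1)
        [Ax] p1 ⊢ p1

Result: YES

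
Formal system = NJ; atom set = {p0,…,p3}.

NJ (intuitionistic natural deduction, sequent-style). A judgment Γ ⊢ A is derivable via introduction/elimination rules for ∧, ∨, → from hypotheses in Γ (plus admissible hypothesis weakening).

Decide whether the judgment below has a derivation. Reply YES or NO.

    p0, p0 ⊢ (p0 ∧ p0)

Proof tree:
[Wk] p0, p0 ⊢ (p0 ∧ p0)
  [∧I] p0 ⊢ (p0 ∧ p0)
    [Ax] p0 ⊢ p0
    [Ax] p0 ⊢ p0

Result: YES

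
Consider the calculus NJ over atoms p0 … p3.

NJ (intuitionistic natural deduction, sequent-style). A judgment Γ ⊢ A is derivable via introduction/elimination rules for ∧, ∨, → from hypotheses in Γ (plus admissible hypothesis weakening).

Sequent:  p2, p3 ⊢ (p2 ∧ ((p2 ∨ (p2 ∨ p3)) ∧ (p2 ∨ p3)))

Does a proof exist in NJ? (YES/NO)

Derivation (root first):
[∧I] p2, p3 ⊢ (p2 ∧ ((p2 ∨ (p2 ∨ p3)) ∧ (p2 ∨ p3)))
  [Ax] p2 ⊢ p2
  [∧I] p2, p3 ⊢ ((p2 ∨ (p2 ∨ p3)) ∧ (p2 ∨ p3))
    [∨I₂] p2 ⊢ (p2 ∨ (p2 ∨ p3))
      [∨I₁] p2 ⊢ (p2 ∨ p3)
        [Ax] p2 ⊢ p2
    [∨I₂] p3 ⊢ (p2 ∨ p3)
      [Ax] p3 ⊢ p3

Result: YES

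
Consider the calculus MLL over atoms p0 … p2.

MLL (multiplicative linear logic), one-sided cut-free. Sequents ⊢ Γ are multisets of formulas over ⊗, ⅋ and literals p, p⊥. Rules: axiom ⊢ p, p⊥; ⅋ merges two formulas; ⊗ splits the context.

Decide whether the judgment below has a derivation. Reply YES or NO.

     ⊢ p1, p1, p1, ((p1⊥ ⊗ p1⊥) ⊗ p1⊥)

Proof tree:
[⊗]  ⊢ p1, p1, p1, ((p1⊥ ⊗ p1⊥) ⊗ p1⊥)
  [⊗]  ⊢ p1, p1, (p1⊥ ⊗ p1⊥)
    [Ax]  ⊢ p1, p1⊥
    [Ax]  ⊢ p1, p1⊥
  [Ax]  ⊢ p1, p1⊥

Result: YES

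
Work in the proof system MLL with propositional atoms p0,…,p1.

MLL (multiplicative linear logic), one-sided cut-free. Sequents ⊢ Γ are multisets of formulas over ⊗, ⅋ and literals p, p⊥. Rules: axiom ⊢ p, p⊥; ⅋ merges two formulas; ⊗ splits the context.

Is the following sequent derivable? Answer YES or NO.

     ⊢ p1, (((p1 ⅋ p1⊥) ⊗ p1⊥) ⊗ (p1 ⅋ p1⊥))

Proof tree:
[⊗]  ⊢ p1, (((p1 ⅋ p1⊥) ⊗ p1⊥) ⊗ (p1 ⅋ p1⊥))
  [⊗]  ⊢ p1, ((p1 ⅋ p1⊥) ⊗ p1⊥)
    [⅋]  ⊢ (p1 ⅋ p1⊥)
      [Ax]  ⊢ p1, p1⊥
    [Ax]  ⊢ p1, p1⊥
  [⅋]  ⊢ (p1 ⅋ p1⊥)
    [Ax]  ⊢ p1, p1⊥

Result: YES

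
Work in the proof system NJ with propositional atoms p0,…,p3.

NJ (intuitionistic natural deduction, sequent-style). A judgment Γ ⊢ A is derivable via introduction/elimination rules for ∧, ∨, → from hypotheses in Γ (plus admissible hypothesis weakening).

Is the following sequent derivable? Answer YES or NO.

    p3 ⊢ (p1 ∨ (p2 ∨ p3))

Derivation trace:
[∨I₂] p3 ⊢ (p1 ∨ (p2 ∨ p3))
  [∨I₂] p3 ⊢ (p2 ∨ p3)
    [Ax] p3 ⊢ p3

Result: YES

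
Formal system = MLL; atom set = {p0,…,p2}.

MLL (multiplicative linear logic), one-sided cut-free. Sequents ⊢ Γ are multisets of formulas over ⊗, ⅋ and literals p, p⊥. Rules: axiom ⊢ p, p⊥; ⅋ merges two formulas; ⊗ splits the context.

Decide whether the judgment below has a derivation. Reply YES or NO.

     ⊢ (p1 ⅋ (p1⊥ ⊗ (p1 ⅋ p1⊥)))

Proof tree:
[⅋]  ⊢ (p1 ⅋ (p1⊥ ⊗ (p1 ⅋ p1⊥)))
  [⊗]  ⊢ p1, (p1⊥ ⊗ (p1 ⅋ p1⊥))
    [Ax]  ⊢ p1, p1⊥
    [⅋]  ⊢ (p1 ⅋ p1⊥)
      [Ax]  ⊢ p1, p1⊥

Result: YES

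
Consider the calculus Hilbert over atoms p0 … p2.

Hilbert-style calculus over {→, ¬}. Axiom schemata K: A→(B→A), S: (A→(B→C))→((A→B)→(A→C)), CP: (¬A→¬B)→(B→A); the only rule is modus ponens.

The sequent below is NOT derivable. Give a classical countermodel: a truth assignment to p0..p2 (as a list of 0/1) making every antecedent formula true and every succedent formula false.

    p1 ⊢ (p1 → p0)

Truth-table refutation:
  v=000: Γ:[p1=F] Δ:[(p1 → p0)=T] refutes=False
  v=001: Γ:[p1=F] Δ:[(p1 → p0)=T] refutes=False
  v=010: Γ:[p1=T] Δ:[(p1 → p0)=F] refutes=True  ← countermodel

Result: [0, 1, 0]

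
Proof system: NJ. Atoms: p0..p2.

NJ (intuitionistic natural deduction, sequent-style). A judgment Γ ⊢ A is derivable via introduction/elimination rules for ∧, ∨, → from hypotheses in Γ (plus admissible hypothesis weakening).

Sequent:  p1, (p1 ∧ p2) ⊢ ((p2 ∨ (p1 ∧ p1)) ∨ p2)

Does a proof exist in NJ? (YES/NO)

Derivation trace:
[∨I₁] p1, (p1 ∧ p2) ⊢ ((p2 ∨ (p1 ∧ p1)) ∨ p2)
  [∨I₂] p1, (p1 ∧ p2) ⊢ (p2 ∨ (p1 ∧ p1))
    [∧I] p1, (p1 ∧ p2) ⊢ (p1 ∧ p1)
      [Ax] p1 ⊢ p1
      [Wk] p1, (p1 ∧ p2) ⊢ p1
        [Ax] p1 ⊢ p1

Result: YES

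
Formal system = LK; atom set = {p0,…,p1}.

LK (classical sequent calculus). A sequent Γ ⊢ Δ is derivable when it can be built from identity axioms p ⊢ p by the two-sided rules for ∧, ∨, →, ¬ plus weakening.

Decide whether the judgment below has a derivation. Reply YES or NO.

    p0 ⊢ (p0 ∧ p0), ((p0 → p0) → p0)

Derivation (root first):
[→R] p0 ⊢ (p0 ∧ p0), ((p0 → p0) → p0)
  [WR] (p0 → p0), p0 ⊢ (p0 ∧ p0), p0
    [∧R] (p0 → p0), p0 ⊢ (p0 ∧ p0)
      [Ax] p0 ⊢ p0
      [→L] p0, (p0 → p0) ⊢ p0
        [Ax] p0 ⊢ p0
        [Ax] p0 ⊢ p0

Result: YES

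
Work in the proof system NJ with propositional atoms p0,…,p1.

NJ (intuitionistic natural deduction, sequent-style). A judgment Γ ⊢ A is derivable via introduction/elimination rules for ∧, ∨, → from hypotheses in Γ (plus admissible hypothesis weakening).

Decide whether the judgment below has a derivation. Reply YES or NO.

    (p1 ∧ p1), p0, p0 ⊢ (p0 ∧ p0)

Proof tree:
[Wk] (p1 ∧ p1), p0, p0 ⊢ (p0 ∧ p0)
  [∧I] (p1 ∧ p1), p0 ⊢ (p0 ∧ p0)
    [Ax] p0 ⊢ p0
    [Wk] p0, (p1 ∧ p1) ⊢ p0
      [Ax] p0 ⊢ p0

Result: YES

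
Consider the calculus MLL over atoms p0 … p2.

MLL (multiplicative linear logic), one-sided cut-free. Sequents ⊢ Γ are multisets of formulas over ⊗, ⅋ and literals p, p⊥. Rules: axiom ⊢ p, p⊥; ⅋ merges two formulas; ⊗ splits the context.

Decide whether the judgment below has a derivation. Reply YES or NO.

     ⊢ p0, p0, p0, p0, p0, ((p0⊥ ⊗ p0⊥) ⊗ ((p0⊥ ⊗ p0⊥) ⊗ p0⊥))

Derivation trace:
[⊗]  ⊢ p0, p0, p0, p0, p0, ((p0⊥ ⊗ p0⊥) ⊗ ((p0⊥ ⊗ p0⊥) ⊗ p0⊥))
  [⊗]  ⊢ p0, p0, (p0⊥ ⊗ p0⊥)
    [Ax]  ⊢ p0, p0⊥
    [Ax]  ⊢ p0, p0⊥
  [⊗]  ⊢ p0, p0, p0, ((p0⊥ ⊗ p0⊥) ⊗ p0⊥)
    [⊗]  ⊢ p0, p0, (p0⊥ ⊗ p0⊥)
      [Ax]  ⊢ p0, p0⊥
      [Ax]  ⊢ p0, p0⊥
    [Ax]  ⊢ p0, p0⊥

Result: YES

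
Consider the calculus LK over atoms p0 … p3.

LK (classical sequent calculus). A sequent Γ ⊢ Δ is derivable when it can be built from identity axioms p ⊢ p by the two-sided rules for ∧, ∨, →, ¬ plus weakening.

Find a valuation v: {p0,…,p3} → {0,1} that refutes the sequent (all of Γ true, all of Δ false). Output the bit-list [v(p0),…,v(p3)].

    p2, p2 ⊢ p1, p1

Search for a countermodel by truth-table:
  v=0000: Γ:[p2=F, p2=F] Δ:[p1=F, p1=F] refutes=False
  v=0001: Γ:[p2=F, p2=F] Δ:[p1=F, p1=F] refutes=False
  v=0010: Γ:[p2=T, p2=T] Δ:[p1=F, p1=F] refutes=True  ← countermodel

Result: [0, 0, 1, 0]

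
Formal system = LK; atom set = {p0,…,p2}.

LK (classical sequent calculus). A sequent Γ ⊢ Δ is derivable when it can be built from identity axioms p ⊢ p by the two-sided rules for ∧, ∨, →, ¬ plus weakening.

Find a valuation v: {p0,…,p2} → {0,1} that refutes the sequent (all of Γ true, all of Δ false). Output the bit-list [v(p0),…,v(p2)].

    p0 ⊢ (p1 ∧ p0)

Search for a countermodel by truth-table:
  v=000: Γ:[p0=F] Δ:[(p1 ∧ p0)=F] refutes=False
  v=001: Γ:[p0=F] Δ:[(p1 ∧ p0)=F] refutes=False
  v=010: Γ:[p0=F] Δ:[(p1 ∧ p0)=F] refutes=False
  v=011: Γ:[p0=F] Δ:[(p1 ∧ p0)=F] refutes=False
  v=100: Γ:[p0=T] Δ:[(p1 ∧ p0)=F] refutes=True  ← countermodel

Result: [1, 0, 0]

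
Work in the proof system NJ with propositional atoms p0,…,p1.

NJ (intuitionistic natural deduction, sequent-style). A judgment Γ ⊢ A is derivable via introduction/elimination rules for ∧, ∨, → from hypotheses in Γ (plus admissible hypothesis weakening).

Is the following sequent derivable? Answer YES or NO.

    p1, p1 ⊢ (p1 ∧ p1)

Proof tree:
[Wk] p1, p1 ⊢ (p1 ∧ p1)
  [∧I] p1 ⊢ (p1 ∧ p1)
    [Ax] p1 ⊢ p1
    [Ax] p1 ⊢ p1

Result: YES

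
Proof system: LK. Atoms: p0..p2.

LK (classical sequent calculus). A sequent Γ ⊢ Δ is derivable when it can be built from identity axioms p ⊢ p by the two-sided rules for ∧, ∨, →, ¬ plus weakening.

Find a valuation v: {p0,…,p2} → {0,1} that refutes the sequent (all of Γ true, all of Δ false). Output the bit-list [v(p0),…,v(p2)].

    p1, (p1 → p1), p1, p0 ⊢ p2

Enumerate valuations to refute Γ ⊢ Δ:
  v=000: Γ:[p1=F, (p1 → p1)=T, p1=F, p0=F] Δ:[p2=F] refutes=False
  v=001: Γ:[p1=F, (p1 → p1)=T, p1=F, p0=F] Δ:[p2=T] refutes=False
  v=010: Γ:[p1=T, (p1 → p1)=T, p1=T, p0=F] Δ:[p2=F] refutes=False
  v=011: Γ:[p1=T, (p1 → p1)=T, p1=T, p0=F] Δ:[p2=T] refutes=False
  v=100: Γ:[p1=F, (p1 → p1)=T, p1=F, p0=T] Δ:[p2=F] refutes=False
  v=101: Γ:[p1=F, (p1 → p1)=T, p1=F, p0=T] Δ:[p2=T] refutes=False
  v=110: Γ:[p1=T, (p1 → p1)=T, p1=T, p0=T] Δ:[p2=F] refutes=True  ← countermodel

Result: [1, 1, 0]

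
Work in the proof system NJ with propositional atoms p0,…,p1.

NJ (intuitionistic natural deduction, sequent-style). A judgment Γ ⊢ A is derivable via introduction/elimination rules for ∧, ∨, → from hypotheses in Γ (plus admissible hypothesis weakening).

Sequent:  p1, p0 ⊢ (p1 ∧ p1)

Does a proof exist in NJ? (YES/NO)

Derivation (root first):
[∧I] p1, p0 ⊢ (p1 ∧ p1)
  [Wk] p1, p0 ⊢ p1
    [Ax] p1 ⊢ p1
  [Ax] p1 ⊢ p1

Result: YES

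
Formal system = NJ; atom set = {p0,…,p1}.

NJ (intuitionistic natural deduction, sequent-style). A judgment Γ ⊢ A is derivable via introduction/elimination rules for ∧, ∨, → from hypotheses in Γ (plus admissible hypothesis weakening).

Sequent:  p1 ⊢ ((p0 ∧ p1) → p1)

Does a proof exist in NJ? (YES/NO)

Derivation trace:
[→I] p1 ⊢ ((p0 ∧ p1) → p1)
  [Wk] p1, (p0 ∧ p1) ⊢ p1
    [Ax] p1 ⊢ p1

Result: YES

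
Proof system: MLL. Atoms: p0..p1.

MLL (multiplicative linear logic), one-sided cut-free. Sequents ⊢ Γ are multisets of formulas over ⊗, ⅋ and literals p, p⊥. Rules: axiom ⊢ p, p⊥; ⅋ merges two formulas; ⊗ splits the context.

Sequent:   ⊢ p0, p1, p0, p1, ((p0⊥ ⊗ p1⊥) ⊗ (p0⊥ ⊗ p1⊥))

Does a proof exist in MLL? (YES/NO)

Derivation (root first):
[⊗]  ⊢ p0, p1, p0, p1, ((p0⊥ ⊗ p1⊥) ⊗ (p0⊥ ⊗ p1⊥))
  [⊗]  ⊢ p0, p1, (p0⊥ ⊗ p1⊥)
    [Ax]  ⊢ p0, p0⊥
    [Ax]  ⊢ p1, p1⊥
  [⊗]  ⊢ p0, p1, (p0⊥ ⊗ p1⊥)
    [Ax]  ⊢ p0, p0⊥
    [Ax]  ⊢ p1, p1⊥

Result: YES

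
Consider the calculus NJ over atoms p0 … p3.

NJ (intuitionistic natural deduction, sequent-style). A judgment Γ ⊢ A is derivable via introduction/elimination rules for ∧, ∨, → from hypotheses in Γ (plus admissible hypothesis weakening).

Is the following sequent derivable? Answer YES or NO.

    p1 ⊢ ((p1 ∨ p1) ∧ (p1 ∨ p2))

Derivation (root first):
[∧I] p1 ⊢ ((p1 ∨ p1) ∧ (p1 ∨ p2))
  [∨I₁] p1, p1 ⊢ (p1 ∨ p1)
    [Wk] p1, p1 ⊢ p1
      [Ax] p1 ⊢ p1
  [∨I₁] p1 ⊢ (p1 ∨ p2)
    [Ax] p1 ⊢ p1

Result: YES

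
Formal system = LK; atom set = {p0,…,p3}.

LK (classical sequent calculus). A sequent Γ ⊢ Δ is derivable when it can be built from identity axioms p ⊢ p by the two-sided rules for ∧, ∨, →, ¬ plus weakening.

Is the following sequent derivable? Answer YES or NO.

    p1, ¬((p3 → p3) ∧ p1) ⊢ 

Derivation (root first):
[¬L] p1, ¬((p3 → p3) ∧ p1) ⊢ 
  [∧R] p1 ⊢ ((p3 → p3) ∧ p1)
    [→R]  ⊢ (p3 → p3)
      [Ax] p3 ⊢ p3
    [Ax] p1 ⊢ p1

Result: YES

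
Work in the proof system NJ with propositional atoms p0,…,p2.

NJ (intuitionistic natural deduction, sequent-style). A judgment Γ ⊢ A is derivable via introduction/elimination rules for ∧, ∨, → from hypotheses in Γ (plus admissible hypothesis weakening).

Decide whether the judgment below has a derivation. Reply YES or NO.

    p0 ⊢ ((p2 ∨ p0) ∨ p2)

Proof tree:
[∨I₁] p0 ⊢ ((p2 ∨ p0) ∨ p2)
  [∨I₂] p0 ⊢ (p2 ∨ p0)
    [Ax] p0 ⊢ p0

Result: YES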